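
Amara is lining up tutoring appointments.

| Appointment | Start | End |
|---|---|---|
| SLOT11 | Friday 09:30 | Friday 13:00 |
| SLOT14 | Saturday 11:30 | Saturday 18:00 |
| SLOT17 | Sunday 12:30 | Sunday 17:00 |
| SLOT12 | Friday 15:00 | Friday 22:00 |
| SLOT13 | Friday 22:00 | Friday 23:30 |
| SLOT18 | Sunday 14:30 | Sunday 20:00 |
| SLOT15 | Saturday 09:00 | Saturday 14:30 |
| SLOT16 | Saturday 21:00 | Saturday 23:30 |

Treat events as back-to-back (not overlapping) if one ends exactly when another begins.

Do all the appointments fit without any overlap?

No

Sorted by start: SLOT11, SLOT12, SLOT13, SLOT15, SLOT14, SLOT16, SLOT17, SLOT18.
SLOT12 starts after SLOT11 ends, so nothing later overlaps SLOT11 either.
SLOT13 starts exactly when SLOT12 ends (back-to-back, no overlap), so nothing later overlaps SLOT12 either.
SLOT15 starts after SLOT13 ends, so nothing later overlaps SLOT13 either.
SLOT14 starts before SLOT15 ends → SLOT15 and SLOT14 overlap.
That's a conflict, so the schedule is not conflict-free.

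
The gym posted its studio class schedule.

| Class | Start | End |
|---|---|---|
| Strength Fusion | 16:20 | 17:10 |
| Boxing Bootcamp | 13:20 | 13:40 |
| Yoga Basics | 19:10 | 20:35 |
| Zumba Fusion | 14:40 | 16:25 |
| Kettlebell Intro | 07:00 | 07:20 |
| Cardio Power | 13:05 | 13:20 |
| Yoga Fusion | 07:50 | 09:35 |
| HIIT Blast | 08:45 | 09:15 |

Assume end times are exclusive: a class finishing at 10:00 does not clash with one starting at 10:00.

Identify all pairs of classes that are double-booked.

Sorted by start: Kettlebell Intro, Yoga Fusion, HIIT Blast, Cardio Power, Boxing Bootcamp, Zumba Fusion, Strength Fusion, Yoga Basics.
Yoga Fusion starts after Kettlebell Intro ends, so Kettlebell Intro has no further overlaps.
HIIT Blast starts before Yoga Fusion ends → Yoga Fusion and HIIT Blast overlap.
Cardio Power starts after Yoga Fusion ends, so Yoga Fusion has no further overlaps.
Cardio Power starts after HIIT Blast ends, so HIIT Blast has no further overlaps.
Boxing Bootcamp starts exactly when Cardio Power ends (back-to-back, no overlap), so Cardio Power has no further overlaps.
Zumba Fusion starts after Boxing Bootcamp ends, so Boxing Bootcamp has no further overlaps.
Strength Fusion starts before Zumba Fusion ends → Zumba Fusion and Strength Fusion overlap.
Yoga Basics starts after Zumba Fusion ends.
Yoga Basics starts after Strength Fusion ends.

HIIT Blast & Yoga Fusion, Strength Fusion & Zumba Fusion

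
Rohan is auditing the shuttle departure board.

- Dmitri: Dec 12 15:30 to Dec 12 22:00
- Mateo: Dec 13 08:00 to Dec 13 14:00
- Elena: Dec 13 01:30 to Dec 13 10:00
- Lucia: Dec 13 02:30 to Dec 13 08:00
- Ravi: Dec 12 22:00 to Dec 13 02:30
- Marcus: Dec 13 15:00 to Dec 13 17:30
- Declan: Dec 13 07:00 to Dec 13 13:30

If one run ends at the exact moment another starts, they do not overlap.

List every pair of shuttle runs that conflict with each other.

Declan & Elena, Declan & Lucia, Declan & Mateo, Elena & Lucia, Elena & Mateo, Elena & Ravi

Sorted by start: Dmitri, Ravi, Elena, Lucia, Declan, Mateo, Marcus.
Ravi starts exactly when Dmitri ends (back-to-back, no overlap); Dmitri is clear from here.
Elena starts before Ravi ends → Ravi and Elena overlap.
Lucia starts exactly when Ravi ends (back-to-back, no overlap); Ravi is clear from here.
Lucia starts before Elena ends → Elena and Lucia overlap.
Declan starts before Elena ends → Elena and Declan overlap.
Mateo starts before Elena ends → Elena and Mateo overlap.
Marcus starts after Elena ends.
Declan starts before Lucia ends → Lucia and Declan overlap.
Mateo starts exactly when Lucia ends (back-to-back, no overlap); Lucia is clear from here.
Mateo starts before Declan ends → Declan and Mateo overlap.
Marcus starts after Declan ends.
Marcus starts after Mateo ends.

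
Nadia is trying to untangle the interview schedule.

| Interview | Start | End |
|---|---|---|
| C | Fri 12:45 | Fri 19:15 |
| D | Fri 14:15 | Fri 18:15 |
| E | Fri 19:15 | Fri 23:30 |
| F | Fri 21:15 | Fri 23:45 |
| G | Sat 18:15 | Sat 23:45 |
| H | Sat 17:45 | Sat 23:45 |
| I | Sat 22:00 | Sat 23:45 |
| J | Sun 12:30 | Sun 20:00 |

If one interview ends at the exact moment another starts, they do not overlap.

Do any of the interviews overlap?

Sorted by start: C, D, E, F, H, G, I, J.
D starts before C ends → C and D overlap.
That's a conflict, so the schedule is not conflict-free.

Yes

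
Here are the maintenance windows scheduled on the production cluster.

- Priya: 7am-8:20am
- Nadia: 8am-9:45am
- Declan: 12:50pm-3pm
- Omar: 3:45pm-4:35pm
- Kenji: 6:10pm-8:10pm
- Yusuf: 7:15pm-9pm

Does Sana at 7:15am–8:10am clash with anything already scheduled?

Priya: starts 7am before Sana ends 8:10am, and ends 8:20am after Sana starts 7:15am → overlap.
Nadia: starts 8am before Sana ends 8:10am, and ends 9:45am after Sana starts 7:15am → overlap.
Declan: starts 12:50pm at or after Sana ends 8:10am → clear.
Omar: starts 3:45pm at or after Sana ends 8:10am → clear.
Kenji: starts 6:10pm at or after Sana ends 8:10am → clear.
Yusuf: starts 7:15pm at or after Sana ends 8:10am → clear.
Sana overlaps Priya, Nadia.

Yes — it overlaps Nadia, Priya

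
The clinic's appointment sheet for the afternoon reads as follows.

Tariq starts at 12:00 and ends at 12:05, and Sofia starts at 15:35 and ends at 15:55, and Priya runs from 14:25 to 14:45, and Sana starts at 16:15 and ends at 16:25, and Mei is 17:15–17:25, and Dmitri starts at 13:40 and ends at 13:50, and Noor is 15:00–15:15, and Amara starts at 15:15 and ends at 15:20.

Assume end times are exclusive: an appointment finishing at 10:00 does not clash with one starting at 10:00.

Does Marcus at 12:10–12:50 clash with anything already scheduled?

Tariq: ends 12:05 at or before Marcus starts 12:10 → clear.
Dmitri: starts 13:40 at or after Marcus ends 12:50 → clear.
Priya: starts 14:25 at or after Marcus ends 12:50 → clear.
Noor: starts 15:00 at or after Marcus ends 12:50 → clear.
Amara: starts 15:15 at or after Marcus ends 12:50 → clear.
Sofia: starts 15:35 at or after Marcus ends 12:50 → clear.
Sana: starts 16:15 at or after Marcus ends 12:50 → clear.
Mei: starts 17:15 at or after Marcus ends 12:50 → clear.

No — it doesn't clash with anything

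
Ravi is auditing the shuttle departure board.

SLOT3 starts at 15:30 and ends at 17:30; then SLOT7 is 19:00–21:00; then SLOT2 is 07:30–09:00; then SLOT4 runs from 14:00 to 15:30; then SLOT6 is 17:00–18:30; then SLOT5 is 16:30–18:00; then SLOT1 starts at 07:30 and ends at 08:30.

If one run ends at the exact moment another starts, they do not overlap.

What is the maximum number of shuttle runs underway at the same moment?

3

Sort all start/end points and keep a running count:
07:30 start SLOT1 → 1
07:30 start SLOT2 → 2
08:30 end SLOT1 → 1
09:00 end SLOT2 → 0
14:00 start SLOT4 → 1
15:30 end SLOT4 → 0
15:30 start SLOT3 → 1
16:30 start SLOT5 → 2
17:00 start SLOT6 → 3
17:30 end SLOT3 → 2
18:00 end SLOT5 → 1
18:30 end SLOT6 → 0
19:00 start SLOT7 → 1
21:00 end SLOT7 → 0
Peak is 3, at 17:00 (SLOT3, SLOT5, SLOT6).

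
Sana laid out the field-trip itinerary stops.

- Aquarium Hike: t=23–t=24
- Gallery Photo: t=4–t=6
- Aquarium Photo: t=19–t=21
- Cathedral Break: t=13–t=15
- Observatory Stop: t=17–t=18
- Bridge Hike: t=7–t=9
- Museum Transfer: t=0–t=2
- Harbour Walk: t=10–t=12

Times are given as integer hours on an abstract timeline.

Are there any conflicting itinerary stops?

Sorted by start: Museum Transfer, Gallery Photo, Bridge Hike, Harbour Walk, Cathedral Break, Observatory Stop, Aquarium Photo, Aquarium Hike.
Gallery Photo starts after Museum Transfer ends — done with Museum Transfer.
Bridge Hike starts after Gallery Photo ends — done with Gallery Photo.
Harbour Walk starts after Bridge Hike ends — done with Bridge Hike.
Cathedral Break starts after Harbour Walk ends — done with Harbour Walk.
Observatory Stop starts after Cathedral Break ends — done with Cathedral Break.
Aquarium Photo starts after Observatory Stop ends — done with Observatory Stop.
Aquarium Hike starts after Aquarium Photo ends.
Every pair is clear; the schedule has no overlaps.

No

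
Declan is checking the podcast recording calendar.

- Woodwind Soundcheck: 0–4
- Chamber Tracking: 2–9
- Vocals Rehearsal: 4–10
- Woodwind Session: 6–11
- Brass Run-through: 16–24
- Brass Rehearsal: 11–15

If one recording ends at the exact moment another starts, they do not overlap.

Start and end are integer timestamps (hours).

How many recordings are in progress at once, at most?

3

Walk through starts and ends in time order (an end at T is processed before a start at T):
0 start Woodwind Soundcheck → 1
2 start Chamber Tracking → 2
4 end Woodwind Soundcheck → 1
4 start Vocals Rehearsal → 2
6 start Woodwind Session → 3
9 end Chamber Tracking → 2
10 end Vocals Rehearsal → 1
11 end Woodwind Session → 0
11 start Brass Rehearsal → 1
15 end Brass Rehearsal → 0
16 start Brass Run-through → 1
24 end Brass Run-through → 0
Peak is 3, at 6 (Chamber Tracking, Vocals Rehearsal, Woodwind Session).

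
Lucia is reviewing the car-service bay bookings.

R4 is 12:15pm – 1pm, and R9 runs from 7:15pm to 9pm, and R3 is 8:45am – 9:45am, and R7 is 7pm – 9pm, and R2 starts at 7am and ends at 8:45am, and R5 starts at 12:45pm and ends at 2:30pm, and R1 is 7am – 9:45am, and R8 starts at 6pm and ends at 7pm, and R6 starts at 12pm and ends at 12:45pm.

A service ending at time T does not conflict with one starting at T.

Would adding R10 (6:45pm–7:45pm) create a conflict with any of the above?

Yes — it overlaps R7, R8, R9

R1: ends 9:45am at or before R10 starts 6:45pm → clear.
R2: ends 8:45am at or before R10 starts 6:45pm → clear.
R3: ends 9:45am at or before R10 starts 6:45pm → clear.
R6: ends 12:45pm at or before R10 starts 6:45pm → clear.
R4: ends 1pm at or before R10 starts 6:45pm → clear.
R5: ends 2:30pm at or before R10 starts 6:45pm → clear.
R8: starts 6pm before R10 ends 7:45pm, and ends 7pm after R10 starts 6:45pm → overlap.
R7: starts 7pm before R10 ends 7:45pm, and ends 9pm after R10 starts 6:45pm → overlap.
R9: starts 7:15pm before R10 ends 7:45pm, and ends 9pm after R10 starts 6:45pm → overlap.
R10 overlaps R7, R8, R9.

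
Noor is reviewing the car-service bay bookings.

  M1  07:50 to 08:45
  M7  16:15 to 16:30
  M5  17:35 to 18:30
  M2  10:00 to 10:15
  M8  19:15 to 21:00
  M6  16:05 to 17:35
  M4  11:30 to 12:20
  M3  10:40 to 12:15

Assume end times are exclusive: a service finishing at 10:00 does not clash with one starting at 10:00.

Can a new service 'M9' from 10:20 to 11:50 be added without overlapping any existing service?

No — it overlaps M3, M4

M1: ends 08:45 at or before M9 starts 10:20 → clear.
M2: ends 10:15 at or before M9 starts 10:20 → clear.
M3: starts 10:40 before M9 ends 11:50, and ends 12:15 after M9 starts 10:20 → overlap.
M4: starts 11:30 before M9 ends 11:50, and ends 12:20 after M9 starts 10:20 → overlap.
M6: starts 16:05 at or after M9 ends 11:50 → clear.
M7: starts 16:15 at or after M9 ends 11:50 → clear.
M5: starts 17:35 at or after M9 ends 11:50 → clear.
M8: starts 19:15 at or after M9 ends 11:50 → clear.
M9 overlaps M3, M4.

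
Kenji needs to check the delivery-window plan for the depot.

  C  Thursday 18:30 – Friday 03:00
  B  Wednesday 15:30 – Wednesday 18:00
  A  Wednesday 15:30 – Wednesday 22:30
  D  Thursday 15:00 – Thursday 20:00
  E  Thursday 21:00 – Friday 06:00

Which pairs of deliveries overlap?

A & B, C & D, C & E

Two intervals overlap when each starts before the other ends.
Sorted by start: A, B, D, C, E.
B starts before A ends → A and B overlap.
D starts after A ends, so A has no further overlaps.
D starts after B ends, so B has no further overlaps.
C starts before D ends → D and C overlap.
E starts after D ends.
E starts before C ends → C and E overlap.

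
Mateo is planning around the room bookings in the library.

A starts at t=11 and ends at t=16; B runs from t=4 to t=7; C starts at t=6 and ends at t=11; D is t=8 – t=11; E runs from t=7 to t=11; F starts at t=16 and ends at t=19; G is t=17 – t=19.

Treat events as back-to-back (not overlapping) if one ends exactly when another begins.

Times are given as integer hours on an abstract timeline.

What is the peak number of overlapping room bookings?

3

Sweep the timeline, counting +1 at each start and −1 at each end (ends before starts at a tie):
t=4 start B → 1
t=6 start C → 2
t=7 end B → 1
t=7 start E → 2
t=8 start D → 3
t=11 end C → 2
t=11 end D → 1
t=11 end E → 0
t=11 start A → 1
t=16 end A → 0
t=16 start F → 1
t=17 start G → 2
t=19 end F → 1
t=19 end G → 0
Peak is 3, at t=8 (C, D, E).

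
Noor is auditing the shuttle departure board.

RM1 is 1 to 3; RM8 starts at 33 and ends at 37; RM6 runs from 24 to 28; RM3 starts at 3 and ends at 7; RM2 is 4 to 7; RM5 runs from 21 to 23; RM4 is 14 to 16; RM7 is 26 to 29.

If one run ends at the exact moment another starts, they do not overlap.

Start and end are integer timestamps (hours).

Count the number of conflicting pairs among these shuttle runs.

Sorted by start: RM1, RM3, RM2, RM4, RM5, RM6, RM7, RM8.
RM3 starts exactly when RM1 ends (back-to-back, no overlap), so nothing later overlaps RM1 either.
RM2 starts before RM3 ends → RM3 and RM2 overlap.
RM4 starts after RM3 ends, so nothing later overlaps RM3 either.
RM4 starts after RM2 ends, so nothing later overlaps RM2 either.
RM5 starts after RM4 ends, so nothing later overlaps RM4 either.
RM6 starts after RM5 ends, so nothing later overlaps RM5 either.
RM7 starts before RM6 ends → RM6 and RM7 overlap.
RM8 starts after RM6 ends.
RM8 starts after RM7 ends.
Overlapping pairs: RM2 & RM3, RM6 & RM7 — 2 in total.

2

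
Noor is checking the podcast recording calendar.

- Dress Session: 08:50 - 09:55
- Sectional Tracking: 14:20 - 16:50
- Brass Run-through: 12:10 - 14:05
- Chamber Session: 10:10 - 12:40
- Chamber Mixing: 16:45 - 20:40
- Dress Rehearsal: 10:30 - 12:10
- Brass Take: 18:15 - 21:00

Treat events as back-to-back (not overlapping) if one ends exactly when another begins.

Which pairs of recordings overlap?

Brass Run-through & Chamber Session, Brass Take & Chamber Mixing, Chamber Mixing & Sectional Tracking, Chamber Session & Dress Rehearsal

Check each pair: they overlap iff neither finishes before the other starts.
Sorted by start: Dress Session, Chamber Session, Dress Rehearsal, Brass Run-through, Sectional Tracking, Chamber Mixing, Brass Take.
Chamber Session starts after Dress Session ends, so Dress Session has no further overlaps.
Dress Rehearsal starts before Chamber Session ends → Chamber Session and Dress Rehearsal overlap.
Brass Run-through starts before Chamber Session ends → Chamber Session and Brass Run-through overlap.
Sectional Tracking starts after Chamber Session ends, so Chamber Session has no further overlaps.
Brass Run-through starts exactly when Dress Rehearsal ends (back-to-back, no overlap), so Dress Rehearsal has no further overlaps.
Sectional Tracking starts after Brass Run-through ends, so Brass Run-through has no further overlaps.
Chamber Mixing starts before Sectional Tracking ends → Sectional Tracking and Chamber Mixing overlap.
Brass Take starts after Sectional Tracking ends.
Brass Take starts before Chamber Mixing ends → Chamber Mixing and Brass Take overlap.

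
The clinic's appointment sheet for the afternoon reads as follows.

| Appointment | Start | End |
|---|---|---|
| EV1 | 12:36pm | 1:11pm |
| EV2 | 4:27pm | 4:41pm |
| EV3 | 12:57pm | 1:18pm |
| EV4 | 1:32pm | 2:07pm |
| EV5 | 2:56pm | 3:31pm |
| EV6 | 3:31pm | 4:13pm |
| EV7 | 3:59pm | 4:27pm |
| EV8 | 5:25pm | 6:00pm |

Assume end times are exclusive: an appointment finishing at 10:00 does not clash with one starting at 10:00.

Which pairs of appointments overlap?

Two intervals overlap when each starts before the other ends.
Sorted by start: EV1, EV3, EV4, EV5, EV6, EV7, EV2, EV8.
EV3 starts before EV1 ends → EV1 and EV3 overlap.
EV4 starts after EV1 ends — done with EV1.
EV4 starts after EV3 ends — done with EV3.
EV5 starts after EV4 ends — done with EV4.
EV6 starts exactly when EV5 ends (back-to-back, no overlap) — done with EV5.
EV7 starts before EV6 ends → EV6 and EV7 overlap.
EV2 starts after EV6 ends — done with EV6.
EV2 starts exactly when EV7 ends (back-to-back, no overlap) — done with EV7.
EV8 starts after EV2 ends.

EV1 & EV3, EV6 & EV7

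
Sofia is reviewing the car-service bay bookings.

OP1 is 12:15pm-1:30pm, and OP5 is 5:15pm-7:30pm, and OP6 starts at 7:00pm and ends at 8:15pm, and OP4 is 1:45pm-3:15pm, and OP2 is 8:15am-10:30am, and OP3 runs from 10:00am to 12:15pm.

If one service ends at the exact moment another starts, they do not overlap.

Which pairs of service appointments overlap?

OP2 & OP3, OP5 & OP6

Two intervals overlap when each starts before the other ends.
Sorted by start: OP2, OP3, OP1, OP4, OP5, OP6.
OP3 starts before OP2 ends → OP2 and OP3 overlap.
OP1 starts after OP2 ends; OP2 is clear from here.
OP1 starts exactly when OP3 ends (back-to-back, no overlap); OP3 is clear from here.
OP4 starts after OP1 ends; OP1 is clear from here.
OP5 starts after OP4 ends; OP4 is clear from here.
OP6 starts before OP5 ends → OP5 and OP6 overlap.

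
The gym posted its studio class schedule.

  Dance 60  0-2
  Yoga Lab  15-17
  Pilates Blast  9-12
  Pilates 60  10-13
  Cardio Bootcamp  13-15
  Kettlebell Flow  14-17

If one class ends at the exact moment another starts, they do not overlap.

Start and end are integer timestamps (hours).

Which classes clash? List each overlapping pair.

Cardio Bootcamp & Kettlebell Flow, Kettlebell Flow & Yoga Lab, Pilates 60 & Pilates Blast

Two intervals overlap when each starts before the other ends.
Sorted by start: Dance 60, Pilates Blast, Pilates 60, Cardio Bootcamp, Kettlebell Flow, Yoga Lab.
Pilates Blast starts after Dance 60 ends, so Dance 60 has no further overlaps.
Pilates 60 starts before Pilates Blast ends → Pilates Blast and Pilates 60 overlap.
Cardio Bootcamp starts after Pilates Blast ends, so Pilates Blast has no further overlaps.
Cardio Bootcamp starts exactly when Pilates 60 ends (back-to-back, no overlap), so Pilates 60 has no further overlaps.
Kettlebell Flow starts before Cardio Bootcamp ends → Cardio Bootcamp and Kettlebell Flow overlap.
Yoga Lab starts exactly when Cardio Bootcamp ends (back-to-back, no overlap).
Yoga Lab starts before Kettlebell Flow ends → Kettlebell Flow and Yoga Lab overlap.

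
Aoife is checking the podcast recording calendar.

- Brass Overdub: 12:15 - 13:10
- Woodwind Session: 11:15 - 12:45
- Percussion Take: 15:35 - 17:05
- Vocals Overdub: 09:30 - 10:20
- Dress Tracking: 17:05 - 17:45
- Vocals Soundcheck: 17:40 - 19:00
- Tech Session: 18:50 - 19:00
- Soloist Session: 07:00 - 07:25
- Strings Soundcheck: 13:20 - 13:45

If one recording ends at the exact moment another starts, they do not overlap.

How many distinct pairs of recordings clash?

Two intervals overlap when each starts before the other ends.
Sorted by start: Soloist Session, Vocals Overdub, Woodwind Session, Brass Overdub, Strings Soundcheck, Percussion Take, Dress Tracking, Vocals Soundcheck, Tech Session.
Vocals Overdub starts after Soloist Session ends — done with Soloist Session.
Woodwind Session starts after Vocals Overdub ends — done with Vocals Overdub.
Brass Overdub starts before Woodwind Session ends → Woodwind Session and Brass Overdub overlap.
Strings Soundcheck starts after Woodwind Session ends — done with Woodwind Session.
Strings Soundcheck starts after Brass Overdub ends — done with Brass Overdub.
Percussion Take starts after Strings Soundcheck ends — done with Strings Soundcheck.
Dress Tracking starts exactly when Percussion Take ends (back-to-back, no overlap) — done with Percussion Take.
Vocals Soundcheck starts before Dress Tracking ends → Dress Tracking and Vocals Soundcheck overlap.
Tech Session starts after Dress Tracking ends.
Tech Session starts before Vocals Soundcheck ends → Vocals Soundcheck and Tech Session overlap.
Overlapping pairs: Brass Overdub & Woodwind Session, Dress Tracking & Vocals Soundcheck, Tech Session & Vocals Soundcheck — 3 in total.

3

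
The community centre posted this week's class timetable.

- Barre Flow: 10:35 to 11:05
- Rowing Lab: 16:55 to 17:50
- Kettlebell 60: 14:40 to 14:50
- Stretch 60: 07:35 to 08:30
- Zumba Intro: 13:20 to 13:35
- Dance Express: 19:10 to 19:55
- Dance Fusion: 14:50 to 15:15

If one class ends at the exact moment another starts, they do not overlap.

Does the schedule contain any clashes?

No

Sorted by start: Stretch 60, Barre Flow, Zumba Intro, Kettlebell 60, Dance Fusion, Rowing Lab, Dance Express.
Barre Flow starts after Stretch 60 ends — done with Stretch 60.
Zumba Intro starts after Barre Flow ends — done with Barre Flow.
Kettlebell 60 starts after Zumba Intro ends — done with Zumba Intro.
Dance Fusion starts exactly when Kettlebell 60 ends (back-to-back, no overlap) — done with Kettlebell 60.
Rowing Lab starts after Dance Fusion ends — done with Dance Fusion.
Dance Express starts after Rowing Lab ends.
Every pair is clear; the schedule has no overlaps.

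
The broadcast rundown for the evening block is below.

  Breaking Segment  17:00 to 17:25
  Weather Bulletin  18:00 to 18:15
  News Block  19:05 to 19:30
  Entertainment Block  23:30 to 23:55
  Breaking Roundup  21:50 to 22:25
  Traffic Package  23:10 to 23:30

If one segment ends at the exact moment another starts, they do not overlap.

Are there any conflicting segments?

No

Two intervals overlap when each starts before the other ends.
Sorted by start: Breaking Segment, Weather Bulletin, News Block, Breaking Roundup, Traffic Package, Entertainment Block.
Weather Bulletin starts after Breaking Segment ends, so Breaking Segment has no further overlaps.
News Block starts after Weather Bulletin ends, so Weather Bulletin has no further overlaps.
Breaking Roundup starts after News Block ends, so News Block has no further overlaps.
Traffic Package starts after Breaking Roundup ends, so Breaking Roundup has no further overlaps.
Entertainment Block starts exactly when Traffic Package ends (back-to-back, no overlap).
Every pair is clear; the schedule has no overlaps.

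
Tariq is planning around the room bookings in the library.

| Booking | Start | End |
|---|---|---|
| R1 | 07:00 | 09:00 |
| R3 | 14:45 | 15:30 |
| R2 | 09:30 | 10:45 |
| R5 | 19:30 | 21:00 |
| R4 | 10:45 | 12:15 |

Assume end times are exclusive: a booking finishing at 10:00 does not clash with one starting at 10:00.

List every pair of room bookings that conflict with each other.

Sorted by start: R1, R2, R4, R3, R5.
R2 starts after R1 ends; R1 is clear from here.
R4 starts exactly when R2 ends (back-to-back, no overlap); R2 is clear from here.
R3 starts after R4 ends; R4 is clear from here.
R5 starts after R3 ends.

no conflicts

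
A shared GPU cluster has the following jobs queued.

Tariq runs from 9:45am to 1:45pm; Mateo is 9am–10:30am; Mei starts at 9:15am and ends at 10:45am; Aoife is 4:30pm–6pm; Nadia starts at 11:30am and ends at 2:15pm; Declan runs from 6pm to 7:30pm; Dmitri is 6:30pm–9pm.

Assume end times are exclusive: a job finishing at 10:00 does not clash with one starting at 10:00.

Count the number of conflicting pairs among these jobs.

5

Two intervals overlap when each starts before the other ends.
Sorted by start: Mateo, Mei, Tariq, Nadia, Aoife, Declan, Dmitri.
Mei starts before Mateo ends → Mateo and Mei overlap.
Tariq starts before Mateo ends → Mateo and Tariq overlap.
Nadia starts after Mateo ends; Mateo is clear from here.
Tariq starts before Mei ends → Mei and Tariq overlap.
Nadia starts after Mei ends; Mei is clear from here.
Nadia starts before Tariq ends → Tariq and Nadia overlap.
Aoife starts after Tariq ends; Tariq is clear from here.
Aoife starts after Nadia ends; Nadia is clear from here.
Declan starts exactly when Aoife ends (back-to-back, no overlap); Aoife is clear from here.
Dmitri starts before Declan ends → Declan and Dmitri overlap.
Overlapping pairs: Declan & Dmitri, Mateo & Mei, Mateo & Tariq, Mei & Tariq, Nadia & Tariq — 5 in total.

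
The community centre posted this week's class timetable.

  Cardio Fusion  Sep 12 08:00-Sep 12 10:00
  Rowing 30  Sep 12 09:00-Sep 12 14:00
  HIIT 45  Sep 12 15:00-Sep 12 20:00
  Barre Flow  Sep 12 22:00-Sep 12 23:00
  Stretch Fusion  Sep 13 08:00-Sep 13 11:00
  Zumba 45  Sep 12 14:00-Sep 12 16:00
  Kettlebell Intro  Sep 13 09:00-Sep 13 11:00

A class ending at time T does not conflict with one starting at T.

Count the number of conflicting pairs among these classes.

3

Sorted by start: Cardio Fusion, Rowing 30, Zumba 45, HIIT 45, Barre Flow, Stretch Fusion, Kettlebell Intro.
Rowing 30 starts before Cardio Fusion ends → Cardio Fusion and Rowing 30 overlap.
Zumba 45 starts after Cardio Fusion ends, so Cardio Fusion has no further overlaps.
Zumba 45 starts exactly when Rowing 30 ends (back-to-back, no overlap), so Rowing 30 has no further overlaps.
HIIT 45 starts before Zumba 45 ends → Zumba 45 and HIIT 45 overlap.
Barre Flow starts after Zumba 45 ends, so Zumba 45 has no further overlaps.
Barre Flow starts after HIIT 45 ends, so HIIT 45 has no further overlaps.
Stretch Fusion starts after Barre Flow ends, so Barre Flow has no further overlaps.
Kettlebell Intro starts before Stretch Fusion ends → Stretch Fusion and Kettlebell Intro overlap.
Overlapping pairs: Cardio Fusion & Rowing 30, HIIT 45 & Zumba 45, Kettlebell Intro & Stretch Fusion — 3 in total.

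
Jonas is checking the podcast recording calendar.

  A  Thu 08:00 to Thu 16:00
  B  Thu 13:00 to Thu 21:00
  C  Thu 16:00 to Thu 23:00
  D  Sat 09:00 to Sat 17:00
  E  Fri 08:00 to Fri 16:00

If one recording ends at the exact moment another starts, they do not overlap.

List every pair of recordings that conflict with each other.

A & B, B & C

Sorted by start: A, B, C, E, D.
B starts before A ends → A and B overlap.
C starts exactly when A ends (back-to-back, no overlap) — done with A.
C starts before B ends → B and C overlap.
E starts after B ends — done with B.
E starts after C ends — done with C.
D starts after E ends.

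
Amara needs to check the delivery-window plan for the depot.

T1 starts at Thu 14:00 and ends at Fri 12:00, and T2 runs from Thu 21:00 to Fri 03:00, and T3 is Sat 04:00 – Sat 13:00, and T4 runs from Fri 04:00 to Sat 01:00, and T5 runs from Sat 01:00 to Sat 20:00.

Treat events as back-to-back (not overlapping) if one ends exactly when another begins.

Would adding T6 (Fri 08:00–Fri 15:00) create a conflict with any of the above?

T1: starts Thu 14:00 before T6 ends Fri 15:00, and ends Fri 12:00 after T6 starts Fri 08:00 → overlap.
T2: ends Fri 03:00 at or before T6 starts Fri 08:00 → clear.
T4: starts Fri 04:00 before T6 ends Fri 15:00, and ends Sat 01:00 after T6 starts Fri 08:00 → overlap.
T5: starts Sat 01:00 at or after T6 ends Fri 15:00 → clear.
T3: starts Sat 04:00 at or after T6 ends Fri 15:00 → clear.
T6 overlaps T1, T4.

Yes — it overlaps T1, T4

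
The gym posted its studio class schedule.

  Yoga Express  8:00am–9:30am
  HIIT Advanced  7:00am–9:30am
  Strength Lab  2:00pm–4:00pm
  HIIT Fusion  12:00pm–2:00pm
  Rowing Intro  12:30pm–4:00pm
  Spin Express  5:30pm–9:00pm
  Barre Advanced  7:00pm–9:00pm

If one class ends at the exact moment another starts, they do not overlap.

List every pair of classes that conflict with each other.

Barre Advanced & Spin Express, HIIT Advanced & Yoga Express, HIIT Fusion & Rowing Intro, Rowing Intro & Strength Lab

Sorted by start: HIIT Advanced, Yoga Express, HIIT Fusion, Rowing Intro, Strength Lab, Spin Express, Barre Advanced.
Yoga Express starts before HIIT Advanced ends → HIIT Advanced and Yoga Express overlap.
HIIT Fusion starts after HIIT Advanced ends — done with HIIT Advanced.
HIIT Fusion starts after Yoga Express ends — done with Yoga Express.
Rowing Intro starts before HIIT Fusion ends → HIIT Fusion and Rowing Intro overlap.
Strength Lab starts exactly when HIIT Fusion ends (back-to-back, no overlap) — done with HIIT Fusion.
Strength Lab starts before Rowing Intro ends → Rowing Intro and Strength Lab overlap.
Spin Express starts after Rowing Intro ends — done with Rowing Intro.
Spin Express starts after Strength Lab ends — done with Strength Lab.
Barre Advanced starts before Spin Express ends → Spin Express and Barre Advanced overlap.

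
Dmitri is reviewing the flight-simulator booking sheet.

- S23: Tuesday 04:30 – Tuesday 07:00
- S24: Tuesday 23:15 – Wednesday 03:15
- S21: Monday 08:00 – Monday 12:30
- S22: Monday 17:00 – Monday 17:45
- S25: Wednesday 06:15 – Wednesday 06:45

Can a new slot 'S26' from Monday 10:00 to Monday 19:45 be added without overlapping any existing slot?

S21: starts Monday 08:00 before S26 ends Monday 19:45, and ends Monday 12:30 after S26 starts Monday 10:00 → overlap.
S22: starts Monday 17:00 before S26 ends Monday 19:45, and ends Monday 17:45 after S26 starts Monday 10:00 → overlap.
S23: starts Tuesday 04:30 at or after S26 ends Monday 19:45 → clear.
S24: starts Tuesday 23:15 at or after S26 ends Monday 19:45 → clear.
S25: starts Wednesday 06:15 at or after S26 ends Monday 19:45 → clear.
S26 overlaps S21, S22.

No — it overlaps S21, S22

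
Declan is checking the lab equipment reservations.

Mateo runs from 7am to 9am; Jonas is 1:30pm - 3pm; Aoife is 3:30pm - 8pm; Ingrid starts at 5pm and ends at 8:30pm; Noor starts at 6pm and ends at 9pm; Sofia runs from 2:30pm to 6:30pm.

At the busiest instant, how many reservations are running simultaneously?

Walk through starts and ends in time order (an end at T is processed before a start at T):
7am start Mateo → 1
9am end Mateo → 0
1:30pm start Jonas → 1
2:30pm start Sofia → 2
3pm end Jonas → 1
3:30pm start Aoife → 2
5pm start Ingrid → 3
6pm start Noor → 4
6:30pm end Sofia → 3
8pm end Aoife → 2
8:30pm end Ingrid → 1
9pm end Noor → 0
Peak is 4, at 6pm (Aoife, Ingrid, Noor, Sofia).

4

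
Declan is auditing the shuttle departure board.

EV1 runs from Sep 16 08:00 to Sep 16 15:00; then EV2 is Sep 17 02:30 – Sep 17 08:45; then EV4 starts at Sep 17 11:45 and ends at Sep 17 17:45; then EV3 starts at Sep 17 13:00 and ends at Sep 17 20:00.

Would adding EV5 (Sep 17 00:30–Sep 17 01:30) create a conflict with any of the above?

No — it doesn't clash with anything

EV1: ends Sep 16 15:00 at or before EV5 starts Sep 17 00:30 → clear.
EV2: starts Sep 17 02:30 at or after EV5 ends Sep 17 01:30 → clear.
EV4: starts Sep 17 11:45 at or after EV5 ends Sep 17 01:30 → clear.
EV3: starts Sep 17 13:00 at or after EV5 ends Sep 17 01:30 → clear.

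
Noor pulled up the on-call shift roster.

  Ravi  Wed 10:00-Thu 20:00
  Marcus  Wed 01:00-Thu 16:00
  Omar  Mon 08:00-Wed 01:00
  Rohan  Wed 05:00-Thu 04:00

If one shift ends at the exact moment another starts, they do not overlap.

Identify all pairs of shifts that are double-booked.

Marcus & Ravi, Marcus & Rohan, Ravi & Rohan

Sorted by start: Omar, Marcus, Rohan, Ravi.
Marcus starts exactly when Omar ends (back-to-back, no overlap), so Omar has no further overlaps.
Rohan starts before Marcus ends → Marcus and Rohan overlap.
Ravi starts before Marcus ends → Marcus and Ravi overlap.
Ravi starts before Rohan ends → Rohan and Ravi overlap.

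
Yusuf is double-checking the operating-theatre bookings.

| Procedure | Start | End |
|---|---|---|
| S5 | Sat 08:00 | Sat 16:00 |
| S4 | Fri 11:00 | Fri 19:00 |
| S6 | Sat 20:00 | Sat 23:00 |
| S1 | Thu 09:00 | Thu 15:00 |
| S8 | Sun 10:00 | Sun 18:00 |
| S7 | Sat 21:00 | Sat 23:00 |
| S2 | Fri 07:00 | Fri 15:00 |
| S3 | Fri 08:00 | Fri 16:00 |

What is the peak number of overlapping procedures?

3

Sweep the timeline, counting +1 at each start and −1 at each end (ends before starts at a tie):
Thu 09:00 start S1 → 1
Thu 15:00 end S1 → 0
Fri 07:00 start S2 → 1
Fri 08:00 start S3 → 2
Fri 11:00 start S4 → 3
Fri 15:00 end S2 → 2
Fri 16:00 end S3 → 1
Fri 19:00 end S4 → 0
Sat 08:00 start S5 → 1
Sat 16:00 end S5 → 0
Sat 20:00 start S6 → 1
Sat 21:00 start S7 → 2
Sat 23:00 end S6 → 1
Sat 23:00 end S7 → 0
Sun 10:00 start S8 → 1
Sun 18:00 end S8 → 0
Peak is 3, at Fri 11:00 (S2, S3, S4).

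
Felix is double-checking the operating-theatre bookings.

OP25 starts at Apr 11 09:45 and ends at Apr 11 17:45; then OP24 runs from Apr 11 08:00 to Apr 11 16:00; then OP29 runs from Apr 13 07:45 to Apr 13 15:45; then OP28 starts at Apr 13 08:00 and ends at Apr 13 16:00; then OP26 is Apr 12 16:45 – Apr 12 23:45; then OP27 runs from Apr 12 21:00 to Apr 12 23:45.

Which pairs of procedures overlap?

Sorted by start: OP24, OP25, OP26, OP27, OP29, OP28.
OP25 starts before OP24 ends → OP24 and OP25 overlap.
OP26 starts after OP24 ends — done with OP24.
OP26 starts after OP25 ends — done with OP25.
OP27 starts before OP26 ends → OP26 and OP27 overlap.
OP29 starts after OP26 ends — done with OP26.
OP29 starts after OP27 ends — done with OP27.
OP28 starts before OP29 ends → OP29 and OP28 overlap.

OP24 & OP25, OP26 & OP27, OP28 & OP29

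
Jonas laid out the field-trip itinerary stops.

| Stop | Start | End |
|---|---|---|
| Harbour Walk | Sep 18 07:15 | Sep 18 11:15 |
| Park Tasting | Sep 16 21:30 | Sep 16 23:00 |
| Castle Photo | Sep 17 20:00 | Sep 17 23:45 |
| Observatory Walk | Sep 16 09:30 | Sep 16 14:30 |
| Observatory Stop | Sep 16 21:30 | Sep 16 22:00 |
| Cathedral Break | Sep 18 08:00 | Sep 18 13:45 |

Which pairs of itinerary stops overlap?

Check each pair: they overlap iff neither finishes before the other starts.
Sorted by start: Observatory Walk, Observatory Stop, Park Tasting, Castle Photo, Harbour Walk, Cathedral Break.
Observatory Stop starts after Observatory Walk ends; Observatory Walk is clear from here.
Park Tasting starts before Observatory Stop ends → Observatory Stop and Park Tasting overlap.
Castle Photo starts after Observatory Stop ends; Observatory Stop is clear from here.
Castle Photo starts after Park Tasting ends; Park Tasting is clear from here.
Harbour Walk starts after Castle Photo ends; Castle Photo is clear from here.
Cathedral Break starts before Harbour Walk ends → Harbour Walk and Cathedral Break overlap.

Cathedral Break & Harbour Walk, Observatory Stop & Park Tasting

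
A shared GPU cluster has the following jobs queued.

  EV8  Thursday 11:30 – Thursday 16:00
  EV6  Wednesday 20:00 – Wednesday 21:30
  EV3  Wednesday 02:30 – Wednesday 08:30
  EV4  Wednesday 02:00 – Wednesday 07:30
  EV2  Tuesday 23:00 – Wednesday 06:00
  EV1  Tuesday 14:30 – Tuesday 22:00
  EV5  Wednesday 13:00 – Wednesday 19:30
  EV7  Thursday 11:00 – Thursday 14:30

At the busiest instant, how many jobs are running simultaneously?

Walk through starts and ends in time order (an end at T is processed before a start at T):
Tuesday 14:30 start EV1 → 1
Tuesday 22:00 end EV1 → 0
Tuesday 23:00 start EV2 → 1
Wednesday 02:00 start EV4 → 2
Wednesday 02:30 start EV3 → 3
Wednesday 06:00 end EV2 → 2
Wednesday 07:30 end EV4 → 1
Wednesday 08:30 end EV3 → 0
Wednesday 13:00 start EV5 → 1
Wednesday 19:30 end EV5 → 0
Wednesday 20:00 start EV6 → 1
Wednesday 21:30 end EV6 → 0
Thursday 11:00 start EV7 → 1
Thursday 11:30 start EV8 → 2
Thursday 14:30 end EV7 → 1
Thursday 16:00 end EV8 → 0
Peak is 3, at Wednesday 02:30 (EV2, EV3, EV4).

3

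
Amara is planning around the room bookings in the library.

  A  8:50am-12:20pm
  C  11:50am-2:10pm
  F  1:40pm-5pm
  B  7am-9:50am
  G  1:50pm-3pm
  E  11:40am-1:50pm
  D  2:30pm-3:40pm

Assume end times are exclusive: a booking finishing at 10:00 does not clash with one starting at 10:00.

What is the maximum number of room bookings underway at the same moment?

Walk through starts and ends in time order (an end at T is processed before a start at T):
7am start B → 1
8:50am start A → 2
9:50am end B → 1
11:40am start E → 2
11:50am start C → 3
12:20pm end A → 2
1:40pm start F → 3
1:50pm end E → 2
1:50pm start G → 3
2:10pm end C → 2
2:30pm start D → 3
3pm end G → 2
3:40pm end D → 1
5pm end F → 0
Peak is 3, at 11:50am (A, C, E).

3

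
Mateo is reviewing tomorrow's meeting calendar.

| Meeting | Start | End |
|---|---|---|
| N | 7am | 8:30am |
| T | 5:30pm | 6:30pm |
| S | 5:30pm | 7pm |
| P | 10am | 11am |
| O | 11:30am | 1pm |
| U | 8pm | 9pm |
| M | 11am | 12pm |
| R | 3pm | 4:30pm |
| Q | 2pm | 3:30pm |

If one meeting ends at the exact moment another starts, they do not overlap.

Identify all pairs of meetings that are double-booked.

Sorted by start: N, P, M, O, Q, R, S, T, U.
P starts after N ends, so nothing later overlaps N either.
M starts exactly when P ends (back-to-back, no overlap), so nothing later overlaps P either.
O starts before M ends → M and O overlap.
Q starts after M ends, so nothing later overlaps M either.
Q starts after O ends, so nothing later overlaps O either.
R starts before Q ends → Q and R overlap.
S starts after Q ends, so nothing later overlaps Q either.
S starts after R ends, so nothing later overlaps R either.
T starts before S ends → S and T overlap.
U starts after S ends.
U starts after T ends.

M & O, Q & R, S & T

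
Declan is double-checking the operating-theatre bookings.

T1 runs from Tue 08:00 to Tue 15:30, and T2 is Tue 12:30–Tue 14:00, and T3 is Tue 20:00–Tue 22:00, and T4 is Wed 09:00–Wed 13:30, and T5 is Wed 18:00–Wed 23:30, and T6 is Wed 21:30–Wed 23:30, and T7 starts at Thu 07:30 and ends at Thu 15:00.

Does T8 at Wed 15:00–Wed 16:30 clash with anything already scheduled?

T1: ends Tue 15:30 at or before T8 starts Wed 15:00 → clear.
T2: ends Tue 14:00 at or before T8 starts Wed 15:00 → clear.
T3: ends Tue 22:00 at or before T8 starts Wed 15:00 → clear.
T4: ends Wed 13:30 at or before T8 starts Wed 15:00 → clear.
T5: starts Wed 18:00 at or after T8 ends Wed 16:30 → clear.
T6: starts Wed 21:30 at or after T8 ends Wed 16:30 → clear.
T7: starts Thu 07:30 at or after T8 ends Wed 16:30 → clear.

No — it doesn't clash with anything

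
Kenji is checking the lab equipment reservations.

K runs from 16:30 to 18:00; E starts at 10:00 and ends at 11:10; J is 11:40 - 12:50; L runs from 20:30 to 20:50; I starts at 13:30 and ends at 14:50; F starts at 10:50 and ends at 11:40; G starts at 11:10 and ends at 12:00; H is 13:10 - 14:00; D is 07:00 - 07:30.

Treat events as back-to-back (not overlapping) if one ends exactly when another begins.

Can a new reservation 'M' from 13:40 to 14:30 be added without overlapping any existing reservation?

D: ends 07:30 at or before M starts 13:40 → clear.
E: ends 11:10 at or before M starts 13:40 → clear.
F: ends 11:40 at or before M starts 13:40 → clear.
G: ends 12:00 at or before M starts 13:40 → clear.
J: ends 12:50 at or before M starts 13:40 → clear.
H: starts 13:10 before M ends 14:30, and ends 14:00 after M starts 13:40 → overlap.
I: starts 13:30 before M ends 14:30, and ends 14:50 after M starts 13:40 → overlap.
K: starts 16:30 at or after M ends 14:30 → clear.
L: starts 20:30 at or after M ends 14:30 → clear.
M overlaps H, I.

No — it overlaps H, I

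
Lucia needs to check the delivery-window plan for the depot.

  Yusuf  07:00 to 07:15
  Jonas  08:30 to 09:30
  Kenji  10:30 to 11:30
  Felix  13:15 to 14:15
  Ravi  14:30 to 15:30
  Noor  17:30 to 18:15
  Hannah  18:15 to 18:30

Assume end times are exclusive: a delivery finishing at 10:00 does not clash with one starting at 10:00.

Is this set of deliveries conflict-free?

Sorted by start: Yusuf, Jonas, Kenji, Felix, Ravi, Noor, Hannah.
Jonas starts after Yusuf ends, so nothing later overlaps Yusuf either.
Kenji starts after Jonas ends, so nothing later overlaps Jonas either.
Felix starts after Kenji ends, so nothing later overlaps Kenji either.
Ravi starts after Felix ends, so nothing later overlaps Felix either.
Noor starts after Ravi ends, so nothing later overlaps Ravi either.
Hannah starts exactly when Noor ends (back-to-back, no overlap).
Every pair is clear; the schedule has no overlaps.

Yes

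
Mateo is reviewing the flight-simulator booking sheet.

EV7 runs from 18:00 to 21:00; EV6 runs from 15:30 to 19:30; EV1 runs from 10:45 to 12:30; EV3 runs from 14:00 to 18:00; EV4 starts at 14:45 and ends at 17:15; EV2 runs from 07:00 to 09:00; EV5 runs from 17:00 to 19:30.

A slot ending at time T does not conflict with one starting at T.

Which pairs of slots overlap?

Sorted by start: EV2, EV1, EV3, EV4, EV6, EV5, EV7.
EV1 starts after EV2 ends; EV2 is clear from here.
EV3 starts after EV1 ends; EV1 is clear from here.
EV4 starts before EV3 ends → EV3 and EV4 overlap.
EV6 starts before EV3 ends → EV3 and EV6 overlap.
EV5 starts before EV3 ends → EV3 and EV5 overlap.
EV7 starts exactly when EV3 ends (back-to-back, no overlap).
EV6 starts before EV4 ends → EV4 and EV6 overlap.
EV5 starts before EV4 ends → EV4 and EV5 overlap.
EV7 starts after EV4 ends.
EV5 starts before EV6 ends → EV6 and EV5 overlap.
EV7 starts before EV6 ends → EV6 and EV7 overlap.
EV7 starts before EV5 ends → EV5 and EV7 overlap.

EV3 & EV4, EV3 & EV5, EV3 & EV6, EV4 & EV5, EV4 & EV6, EV5 & EV6, EV5 & EV7, EV6 & EV7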